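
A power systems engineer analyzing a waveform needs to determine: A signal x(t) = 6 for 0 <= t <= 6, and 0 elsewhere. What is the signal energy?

Energy = integral of |x(t)|^2 dt over the signal duration
= 6^2 * 6 = 36 * 6 = 216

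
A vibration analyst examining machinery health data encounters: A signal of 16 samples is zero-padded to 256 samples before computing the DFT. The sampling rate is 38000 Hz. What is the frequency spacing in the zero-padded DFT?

Original DFT: N = 16, resolution = f_s/N = 38000/16 = 2375 Hz
Zero-padded DFT: N = 256, resolution = f_s/N = 38000/256 = 2375/16 Hz
Zero-padding interpolates the spectrum (finer frequency grid)
but does NOT improve the true spectral resolution (ability to resolve close frequencies).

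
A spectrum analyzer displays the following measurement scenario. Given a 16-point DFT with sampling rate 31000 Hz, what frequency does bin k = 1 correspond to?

The frequency of DFT bin k is: f_k = k * f_s / N
f_1 = 1 * 31000 / 16 = 3875/2 Hz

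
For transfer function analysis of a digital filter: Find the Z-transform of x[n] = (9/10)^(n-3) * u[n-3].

Time-shifting property: if X(z) = Z{x[n]}, then Z{x[n-d]} = z^(-d) * X(z)
X(z) = z/(z - 9/10) for x[n] = (9/10)^n * u[n]
Z{x[n-3]} = z^(-3) * z/(z - 9/10) = z^(-2)/(z - 9/10)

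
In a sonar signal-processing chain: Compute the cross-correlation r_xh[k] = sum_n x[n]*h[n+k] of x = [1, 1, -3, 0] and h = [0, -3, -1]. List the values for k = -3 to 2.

Both sequences indexed from 0 and zero outside their support.
Lags with overlap: k = -3 to 2.
  r_xh[-3] = x[3]*h[0] = 0
  r_xh[-2] = x[2]*h[0] + x[3]*h[1] = 0
  r_xh[-1] = x[1]*h[0] + x[2]*h[1] + x[3]*h[2] = 9
  r_xh[0] = x[0]*h[0] + x[1]*h[1] + x[2]*h[2] = 0
  r_xh[1] = x[0]*h[1] + x[1]*h[2] = -4
  r_xh[2] = x[0]*h[2] = -1
r_xh = [0, 0, 9, 0, -4, -1] (for k = -3, ..., 2)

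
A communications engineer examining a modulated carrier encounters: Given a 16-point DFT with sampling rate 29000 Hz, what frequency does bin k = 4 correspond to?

The frequency of DFT bin k is: f_k = k * f_s / N
f_4 = 4 * 29000 / 16 = 7250 Hz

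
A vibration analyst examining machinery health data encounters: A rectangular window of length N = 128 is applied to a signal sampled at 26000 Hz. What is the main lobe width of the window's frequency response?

For a rectangular window of length N,
the main lobe width in frequency is 2*f_s/N.
= 2*26000/128 = 1625/4 Hz
This determines the minimum frequency separation for resolving two sinusoids.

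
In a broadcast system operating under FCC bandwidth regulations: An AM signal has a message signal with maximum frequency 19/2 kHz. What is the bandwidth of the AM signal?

In AM (double-sideband), the bandwidth is twice the message frequency.
BW = 2 * f_m = 2 * 19/2 kHz = 19 kHz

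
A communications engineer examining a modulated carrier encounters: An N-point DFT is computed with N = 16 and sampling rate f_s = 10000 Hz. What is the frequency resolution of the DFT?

DFT frequency resolution = f_s / N
= 10000 / 16 = 625 Hz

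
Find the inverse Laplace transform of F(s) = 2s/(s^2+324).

Standard pair: s/(s^2+w^2) <-> cos(wt)*u(t)
With k=2, w=18: f(t) = 2*cos(18t)*u(t)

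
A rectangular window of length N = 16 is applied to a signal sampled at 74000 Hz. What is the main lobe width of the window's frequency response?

For a rectangular window of length N,
the main lobe width in frequency is 2*f_s/N.
= 2*74000/16 = 9250 Hz
This determines the minimum frequency separation for resolving two sinusoids.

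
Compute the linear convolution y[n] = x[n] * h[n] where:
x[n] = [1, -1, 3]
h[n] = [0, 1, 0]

y[n] = sum_k x[k]*h[n-k]. Output length = len(x) + len(h) - 1 = 3 + 3 - 1 = 5.
y[0] = 1*0 = 0
y[1] = -1*0 + 1*1 = 1
y[2] = 3*0 + -1*1 + 1*0 = -1
y[3] = 3*1 + -1*0 = 3
y[4] = 3*0 = 0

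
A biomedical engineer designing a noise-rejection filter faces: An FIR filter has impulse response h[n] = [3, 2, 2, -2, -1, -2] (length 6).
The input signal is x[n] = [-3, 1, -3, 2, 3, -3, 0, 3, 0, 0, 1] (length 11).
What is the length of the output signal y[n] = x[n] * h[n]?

For linear convolution, the output length is:
len(y) = len(x) + len(h) - 1 = 11 + 6 - 1 = 16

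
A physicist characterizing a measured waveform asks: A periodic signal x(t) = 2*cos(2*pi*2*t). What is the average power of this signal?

Average power of A*cos(wt) is A^2/2.
P = 2^2 / 2 = 4/2 = 2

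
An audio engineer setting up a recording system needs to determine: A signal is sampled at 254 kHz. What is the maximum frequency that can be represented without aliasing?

The maximum frequency that can be represented without aliasing
is the Nyquist frequency: f_max = f_s / 2 = 254 kHz / 2 = 127 kHz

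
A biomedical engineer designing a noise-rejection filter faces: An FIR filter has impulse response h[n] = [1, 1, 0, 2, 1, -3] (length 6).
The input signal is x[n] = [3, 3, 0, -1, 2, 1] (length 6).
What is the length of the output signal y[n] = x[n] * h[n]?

For linear convolution, the output length is:
len(y) = len(x) + len(h) - 1 = 6 + 6 - 1 = 11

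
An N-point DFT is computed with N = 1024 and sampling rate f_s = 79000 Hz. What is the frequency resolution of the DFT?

DFT frequency resolution = f_s / N
= 79000 / 1024 = 9875/128 Hz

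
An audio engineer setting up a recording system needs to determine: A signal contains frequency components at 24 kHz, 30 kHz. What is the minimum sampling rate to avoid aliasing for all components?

The highest frequency component is f_max = 30 kHz.
Nyquist rate = 2 * f_max = 2 * 30 kHz = 60 kHz.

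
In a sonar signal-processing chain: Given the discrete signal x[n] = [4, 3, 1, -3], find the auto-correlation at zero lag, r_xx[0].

The auto-correlation at zero lag r_xx[0] equals the signal energy.
r_xx[0] = sum of x[n]^2 = 4^2 + 3^2 + 1^2 + (-3)^2
= 16 + 9 + 1 + 9 = 35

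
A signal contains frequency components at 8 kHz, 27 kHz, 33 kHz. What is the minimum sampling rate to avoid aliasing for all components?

The highest frequency component is f_max = 33 kHz.
Nyquist rate = 2 * f_max = 2 * 33 kHz = 66 kHz.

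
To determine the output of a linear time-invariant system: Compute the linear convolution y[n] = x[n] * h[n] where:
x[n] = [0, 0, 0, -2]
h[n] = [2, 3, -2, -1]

y[n] = sum_k x[k]*h[n-k]. Output length = len(x) + len(h) - 1 = 4 + 4 - 1 = 7.
y[0] = 0*2 = 0
y[1] = 0*2 + 0*3 = 0
y[2] = 0*2 + 0*3 + 0*-2 = 0
y[3] = -2*2 + 0*3 + 0*-2 + 0*-1 = -4
y[4] = -2*3 + 0*-2 + 0*-1 = -6
y[5] = -2*-2 + 0*-1 = 4
y[6] = -2*-1 = 2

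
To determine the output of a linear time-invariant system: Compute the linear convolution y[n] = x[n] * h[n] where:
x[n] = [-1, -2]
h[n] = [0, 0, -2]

y[n] = sum_k x[k]*h[n-k]. Output length = len(x) + len(h) - 1 = 2 + 3 - 1 = 4.
y[0] = -1*0 = 0
y[1] = -2*0 + -1*0 = 0
y[2] = -2*0 + -1*-2 = 2
y[3] = -2*-2 = 4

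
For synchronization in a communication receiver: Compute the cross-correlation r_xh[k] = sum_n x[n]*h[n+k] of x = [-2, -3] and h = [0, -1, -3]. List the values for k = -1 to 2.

Both sequences indexed from 0 and zero outside their support.
Lags with overlap: k = -1 to 2.
  r_xh[-1] = x[1]*h[0] = 0
  r_xh[0] = x[0]*h[0] + x[1]*h[1] = 3
  r_xh[1] = x[0]*h[1] + x[1]*h[2] = 11
  r_xh[2] = x[0]*h[2] = 6
r_xh = [0, 3, 11, 6] (for k = -1, ..., 2)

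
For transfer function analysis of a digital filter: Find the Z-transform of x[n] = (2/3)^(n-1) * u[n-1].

Time-shifting property: if X(z) = Z{x[n]}, then Z{x[n-d]} = z^(-d) * X(z)
X(z) = z/(z - 2/3) for x[n] = (2/3)^n * u[n]
Z{x[n-1]} = z^(-1) * z/(z - 2/3) = 1/(z - 2/3)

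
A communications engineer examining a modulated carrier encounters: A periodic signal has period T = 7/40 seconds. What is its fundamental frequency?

The fundamental frequency is the reciprocal of the period.
f = 1/T = 1/(7/40) = 40/7 Hz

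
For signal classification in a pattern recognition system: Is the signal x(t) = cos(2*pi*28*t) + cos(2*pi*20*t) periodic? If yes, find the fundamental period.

f1 = 28 Hz, f2 = 20 Hz
Period T1 = 1/28, T2 = 1/20
Ratio T1/T2 = 20/28, which is rational.
The signal is periodic with fundamental period T = 1/GCD(28,20) = 1/4 s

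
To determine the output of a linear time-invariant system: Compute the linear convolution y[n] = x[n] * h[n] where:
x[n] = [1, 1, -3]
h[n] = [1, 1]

y[n] = sum_k x[k]*h[n-k]. Output length = len(x) + len(h) - 1 = 3 + 2 - 1 = 4.
y[0] = 1*1 = 1
y[1] = 1*1 + 1*1 = 2
y[2] = -3*1 + 1*1 = -2
y[3] = -3*1 = -3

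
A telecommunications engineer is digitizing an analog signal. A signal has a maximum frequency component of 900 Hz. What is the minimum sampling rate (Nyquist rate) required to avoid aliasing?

By the Nyquist-Shannon sampling theorem,
the minimum sampling rate (Nyquist rate) must be at least 2 * f_max.
Nyquist rate = 2 * 900 Hz = 1800 Hz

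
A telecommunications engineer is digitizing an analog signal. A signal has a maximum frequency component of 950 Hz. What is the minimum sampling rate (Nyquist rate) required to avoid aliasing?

By the Nyquist-Shannon sampling theorem,
the minimum sampling rate (Nyquist rate) must be at least 2 * f_max.
Nyquist rate = 2 * 950 Hz = 1900 Hz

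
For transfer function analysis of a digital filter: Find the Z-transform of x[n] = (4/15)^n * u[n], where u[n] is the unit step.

The Z-transform of a^n * u[n] is z/(z-a) for |z| > |a|.
Here a = 4/15, so X(z) = z/(z - (4/15)) = 15z/(15z - 4)
ROC: |z| > 4/15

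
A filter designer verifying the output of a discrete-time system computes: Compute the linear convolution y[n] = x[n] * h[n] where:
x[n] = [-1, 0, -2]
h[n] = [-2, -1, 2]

y[n] = sum_k x[k]*h[n-k]. Output length = len(x) + len(h) - 1 = 3 + 3 - 1 = 5.
y[0] = -1*-2 = 2
y[1] = 0*-2 + -1*-1 = 1
y[2] = -2*-2 + 0*-1 + -1*2 = 2
y[3] = -2*-1 + 0*2 = 2
y[4] = -2*2 = -4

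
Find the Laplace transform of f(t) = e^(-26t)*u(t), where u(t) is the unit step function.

Standard Laplace transform pair:
e^(-at)*u(t) <-> 1/(s+a)
With a = 26: L{e^(-26t)*u(t)} = 1/(s+26), ROC: Re(s) > -26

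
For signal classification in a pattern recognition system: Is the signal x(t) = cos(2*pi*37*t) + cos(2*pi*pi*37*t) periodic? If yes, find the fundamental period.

f1 = 37 Hz, f2 = 37*pi Hz
Ratio f2/f1 = pi, which is irrational.
Since the frequency ratio is irrational, no common period exists.
The signal is not periodic.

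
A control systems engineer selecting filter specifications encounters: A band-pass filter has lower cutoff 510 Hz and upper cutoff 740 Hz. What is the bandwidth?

Bandwidth = f_high - f_low
= 740 Hz - 510 Hz = 230 Hz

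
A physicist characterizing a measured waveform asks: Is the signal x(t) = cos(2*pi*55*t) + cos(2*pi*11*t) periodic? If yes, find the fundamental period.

f1 = 55 Hz, f2 = 11 Hz
Period T1 = 1/55, T2 = 1/11
Ratio T1/T2 = 11/55, which is rational.
The signal is periodic with fundamental period T = 1/GCD(55,11) = 1/11 s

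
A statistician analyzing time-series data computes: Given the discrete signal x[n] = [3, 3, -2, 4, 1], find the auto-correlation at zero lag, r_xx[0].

The auto-correlation at zero lag r_xx[0] equals the signal energy.
r_xx[0] = sum of x[n]^2 = 3^2 + 3^2 + (-2)^2 + 4^2 + 1^2
= 9 + 9 + 4 + 16 + 1 = 39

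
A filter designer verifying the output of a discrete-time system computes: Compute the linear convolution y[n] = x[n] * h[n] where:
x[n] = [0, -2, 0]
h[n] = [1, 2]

y[n] = sum_k x[k]*h[n-k]. Output length = len(x) + len(h) - 1 = 3 + 2 - 1 = 4.
y[0] = 0*1 = 0
y[1] = -2*1 + 0*2 = -2
y[2] = 0*1 + -2*2 = -4
y[3] = 0*2 = 0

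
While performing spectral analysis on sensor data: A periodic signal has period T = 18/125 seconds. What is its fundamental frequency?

The fundamental frequency is the reciprocal of the period.
f = 1/T = 1/(18/125) = 125/18 Hz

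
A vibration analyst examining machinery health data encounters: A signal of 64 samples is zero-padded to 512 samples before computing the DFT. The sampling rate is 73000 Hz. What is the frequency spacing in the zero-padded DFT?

Original DFT: N = 64, resolution = f_s/N = 73000/64 = 9125/8 Hz
Zero-padded DFT: N = 512, resolution = f_s/N = 73000/512 = 9125/64 Hz
Zero-padding interpolates the spectrum (finer frequency grid)
but does NOT improve the true spectral resolution (ability to resolve close frequencies).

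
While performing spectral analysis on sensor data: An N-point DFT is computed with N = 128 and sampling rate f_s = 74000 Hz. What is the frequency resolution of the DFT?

DFT frequency resolution = f_s / N
= 74000 / 128 = 4625/8 Hz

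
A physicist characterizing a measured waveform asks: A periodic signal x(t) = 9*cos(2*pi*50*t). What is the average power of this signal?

Average power of A*cos(wt) is A^2/2.
P = 9^2 / 2 = 81/2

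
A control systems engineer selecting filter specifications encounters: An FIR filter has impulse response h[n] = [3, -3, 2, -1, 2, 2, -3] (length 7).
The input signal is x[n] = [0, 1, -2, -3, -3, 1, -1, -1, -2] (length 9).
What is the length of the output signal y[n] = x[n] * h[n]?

For linear convolution, the output length is:
len(y) = len(x) + len(h) - 1 = 9 + 7 - 1 = 15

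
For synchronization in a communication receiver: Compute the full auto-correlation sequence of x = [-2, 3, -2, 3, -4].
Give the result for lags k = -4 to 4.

r_xx[k] = sum_m x[m]*x[m+k], indexed from 0, for k = -4 to 4:
  r_xx[-4] = x[4]*x[0] = 8
  r_xx[-3] = x[3]*x[0] + x[4]*x[1] = -18
  r_xx[-2] = x[2]*x[0] + x[3]*x[1] + x[4]*x[2] = 21
  r_xx[-1] = x[1]*x[0] + x[2]*x[1] + x[3]*x[2] + x[4]*x[3] = -30
  r_xx[0] = x[0]*x[0] + x[1]*x[1] + x[2]*x[2] + x[3]*x[3] + x[4]*x[4] = 42
  r_xx[1] = x[0]*x[1] + x[1]*x[2] + x[2]*x[3] + x[3]*x[4] = -30
  r_xx[2] = x[0]*x[2] + x[1]*x[3] + x[2]*x[4] = 21
  r_xx[3] = x[0]*x[3] + x[1]*x[4] = -18
  r_xx[4] = x[0]*x[4] = 8
r_xx = [8, -18, 21, -30, 42, -30, 21, -18, 8]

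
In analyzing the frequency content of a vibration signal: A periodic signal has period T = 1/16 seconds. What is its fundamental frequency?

The fundamental frequency is the reciprocal of the period.
f = 1/T = 1/(1/16) = 16 Hz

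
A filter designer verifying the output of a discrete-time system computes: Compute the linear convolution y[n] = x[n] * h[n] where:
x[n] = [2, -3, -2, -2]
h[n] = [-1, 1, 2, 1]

y[n] = sum_k x[k]*h[n-k]. Output length = len(x) + len(h) - 1 = 4 + 4 - 1 = 7.
y[0] = 2*-1 = -2
y[1] = -3*-1 + 2*1 = 5
y[2] = -2*-1 + -3*1 + 2*2 = 3
y[3] = -2*-1 + -2*1 + -3*2 + 2*1 = -4
y[4] = -2*1 + -2*2 + -3*1 = -9
y[5] = -2*2 + -2*1 = -6
y[6] = -2*1 = -2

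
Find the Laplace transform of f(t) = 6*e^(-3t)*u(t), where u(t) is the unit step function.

Standard Laplace transform pair:
e^(-at)*u(t) <-> 1/(s+a)
With a = 3: L{6*e^(-3t)*u(t)} = 6/(s+3), ROC: Re(s) > -3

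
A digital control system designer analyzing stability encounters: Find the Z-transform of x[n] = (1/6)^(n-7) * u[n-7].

Time-shifting property: if X(z) = Z{x[n]}, then Z{x[n-d]} = z^(-d) * X(z)
X(z) = z/(z - 1/6) for x[n] = (1/6)^n * u[n]
Z{x[n-7]} = z^(-7) * z/(z - 1/6) = z^(-6)/(z - 1/6)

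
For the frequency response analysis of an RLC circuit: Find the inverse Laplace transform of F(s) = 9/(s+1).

Standard pair: k/(s+a) <-> k*e^(-at)*u(t)
With k=9, a=1: f(t) = 9*e^(-t)*u(t)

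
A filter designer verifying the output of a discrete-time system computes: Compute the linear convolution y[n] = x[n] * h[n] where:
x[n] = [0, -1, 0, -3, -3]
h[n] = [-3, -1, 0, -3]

y[n] = sum_k x[k]*h[n-k]. Output length = len(x) + len(h) - 1 = 5 + 4 - 1 = 8.
y[0] = 0*-3 = 0
y[1] = -1*-3 + 0*-1 = 3
y[2] = 0*-3 + -1*-1 + 0*0 = 1
y[3] = -3*-3 + 0*-1 + -1*0 + 0*-3 = 9
y[4] = -3*-3 + -3*-1 + 0*0 + -1*-3 = 15
y[5] = -3*-1 + -3*0 + 0*-3 = 3
y[6] = -3*0 + -3*-3 = 9
y[7] = -3*-3 = 9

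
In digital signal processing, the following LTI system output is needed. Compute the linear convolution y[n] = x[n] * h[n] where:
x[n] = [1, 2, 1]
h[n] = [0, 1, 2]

y[n] = sum_k x[k]*h[n-k]. Output length = len(x) + len(h) - 1 = 3 + 3 - 1 = 5.
y[0] = 1*0 = 0
y[1] = 2*0 + 1*1 = 1
y[2] = 1*0 + 2*1 + 1*2 = 4
y[3] = 1*1 + 2*2 = 5
y[4] = 1*2 = 2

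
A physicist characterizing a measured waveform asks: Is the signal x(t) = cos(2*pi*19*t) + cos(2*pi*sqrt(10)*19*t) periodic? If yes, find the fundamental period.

f1 = 19 Hz, f2 = 19*sqrt(10) Hz
Ratio f2/f1 = sqrt(10), which is irrational.
Since the frequency ratio is irrational, no common period exists.
The signal is not periodic.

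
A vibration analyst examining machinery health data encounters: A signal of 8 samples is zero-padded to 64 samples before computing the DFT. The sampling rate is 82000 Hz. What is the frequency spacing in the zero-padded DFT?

Original DFT: N = 8, resolution = f_s/N = 82000/8 = 10250 Hz
Zero-padded DFT: N = 64, resolution = f_s/N = 82000/64 = 5125/4 Hz
Zero-padding interpolates the spectrum (finer frequency grid)
but does NOT improve the true spectral resolution (ability to resolve close frequencies).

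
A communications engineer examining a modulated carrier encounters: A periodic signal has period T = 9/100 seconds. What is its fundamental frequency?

The fundamental frequency is the reciprocal of the period.
f = 1/T = 1/(9/100) = 100/9 Hz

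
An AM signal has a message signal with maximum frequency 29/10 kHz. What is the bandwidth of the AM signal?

In AM (double-sideband), the bandwidth is twice the message frequency.
BW = 2 * f_m = 2 * 29/10 kHz = 29/5 kHz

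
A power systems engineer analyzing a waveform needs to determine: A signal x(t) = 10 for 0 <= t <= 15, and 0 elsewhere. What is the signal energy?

Energy = integral of |x(t)|^2 dt over the signal duration
= 10^2 * 15 = 100 * 15 = 1500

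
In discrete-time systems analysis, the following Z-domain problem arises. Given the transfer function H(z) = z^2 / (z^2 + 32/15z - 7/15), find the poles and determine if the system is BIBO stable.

Poles are roots of the denominator: z^2 + 32/15z - 7/15 = 0.
Quadratic formula: z = [-(32/15) +/- sqrt((32/15)^2 - 4*(-7/15))] / 2
Discriminant = 1024/225 + 28/15 = 1444/225; sqrt = 38/15.
z = (-32/15 +/- 38/15) / 2 => z = 1/5 or z = -7/3.
|p1| = 7/3, |p2| = 1/5.
For BIBO stability, all poles must lie inside the unit circle (|p| < 1).
System is UNSTABLE since at least one |p| >= 1.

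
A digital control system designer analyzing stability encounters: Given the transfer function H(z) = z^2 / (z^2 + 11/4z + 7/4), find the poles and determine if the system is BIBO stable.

Poles are roots of the denominator: z^2 + 11/4z + 7/4 = 0.
Quadratic formula: z = [-(11/4) +/- sqrt((11/4)^2 - 4*(7/4))] / 2
Discriminant = 121/16 - 7 = 9/16; sqrt = 3/4.
z = (-11/4 +/- 3/4) / 2 => z = -1 or z = -7/4.
|p1| = 1, |p2| = 7/4.
For BIBO stability, all poles must lie inside the unit circle (|p| < 1).
System is UNSTABLE since at least one |p| >= 1.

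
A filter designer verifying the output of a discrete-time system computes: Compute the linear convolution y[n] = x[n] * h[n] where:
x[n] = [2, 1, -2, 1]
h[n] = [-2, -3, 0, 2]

y[n] = sum_k x[k]*h[n-k]. Output length = len(x) + len(h) - 1 = 4 + 4 - 1 = 7.
y[0] = 2*-2 = -4
y[1] = 1*-2 + 2*-3 = -8
y[2] = -2*-2 + 1*-3 + 2*0 = 1
y[3] = 1*-2 + -2*-3 + 1*0 + 2*2 = 8
y[4] = 1*-3 + -2*0 + 1*2 = -1
y[5] = 1*0 + -2*2 = -4
y[6] = 1*2 = 2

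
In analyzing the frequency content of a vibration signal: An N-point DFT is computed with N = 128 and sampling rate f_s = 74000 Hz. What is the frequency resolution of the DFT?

DFT frequency resolution = f_s / N
= 74000 / 128 = 4625/8 Hz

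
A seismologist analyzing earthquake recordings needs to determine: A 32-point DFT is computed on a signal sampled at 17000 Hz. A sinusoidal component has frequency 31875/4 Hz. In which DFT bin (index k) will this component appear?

DFT frequency resolution = f_s/N = 17000/32 = 2125/4 Hz
Bin index k = f_signal / resolution = 31875/4 / 2125/4 = 15
The signal frequency 31875/4 Hz falls in DFT bin k = 15.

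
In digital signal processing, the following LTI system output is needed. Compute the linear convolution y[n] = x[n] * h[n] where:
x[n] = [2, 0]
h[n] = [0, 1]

y[n] = sum_k x[k]*h[n-k]. Output length = len(x) + len(h) - 1 = 2 + 2 - 1 = 3.
y[0] = 2*0 = 0
y[1] = 0*0 + 2*1 = 2
y[2] = 0*1 = 0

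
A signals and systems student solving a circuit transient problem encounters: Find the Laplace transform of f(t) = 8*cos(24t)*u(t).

Standard pair: cos(wt)*u(t) <-> s/(s^2+w^2)
With w = 24: L{8*cos(24t)*u(t)} = 8s/(s^2+576)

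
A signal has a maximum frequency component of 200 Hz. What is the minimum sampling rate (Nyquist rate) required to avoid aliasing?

By the Nyquist-Shannon sampling theorem,
the minimum sampling rate (Nyquist rate) must be at least 2 * f_max.
Nyquist rate = 2 * 200 Hz = 400 Hz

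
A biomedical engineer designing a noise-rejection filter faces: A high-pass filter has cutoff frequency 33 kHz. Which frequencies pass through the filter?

A high-pass filter passes all frequencies above the cutoff frequency 33 kHz and attenuates lower frequencies.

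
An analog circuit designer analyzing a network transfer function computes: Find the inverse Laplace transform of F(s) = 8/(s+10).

Standard pair: k/(s+a) <-> k*e^(-at)*u(t)
With k=8, a=10: f(t) = 8*e^(-10t)*u(t)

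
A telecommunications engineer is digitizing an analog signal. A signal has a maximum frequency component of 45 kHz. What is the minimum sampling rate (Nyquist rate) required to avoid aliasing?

By the Nyquist-Shannon sampling theorem,
the minimum sampling rate (Nyquist rate) must be at least 2 * f_max.
Nyquist rate = 2 * 45 kHz = 90 kHz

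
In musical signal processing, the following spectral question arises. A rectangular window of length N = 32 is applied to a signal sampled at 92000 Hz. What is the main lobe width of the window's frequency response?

For a rectangular window of length N,
the main lobe width in frequency is 2*f_s/N.
= 2*92000/32 = 5750 Hz
This determines the minimum frequency separation for resolving two sinusoids.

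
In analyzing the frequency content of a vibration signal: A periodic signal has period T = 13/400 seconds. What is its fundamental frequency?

The fundamental frequency is the reciprocal of the period.
f = 1/T = 1/(13/400) = 400/13 Hz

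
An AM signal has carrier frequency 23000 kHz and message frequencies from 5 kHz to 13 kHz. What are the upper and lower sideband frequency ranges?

Upper sideband (USB) = fc + [fm_low, fm_high] = 23000 + [5, 13] = [23005, 23013] kHz
Lower sideband (LSB) = fc - [fm_high, fm_low] = 23000 - [13, 5] = [22987, 22995] kHz
Total occupied spectrum: 22987 kHz to 23013 kHz (plus carrier at 23000 kHz)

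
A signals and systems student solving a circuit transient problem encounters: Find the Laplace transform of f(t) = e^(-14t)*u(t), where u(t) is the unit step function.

Standard Laplace transform pair:
e^(-at)*u(t) <-> 1/(s+a)
With a = 14: L{e^(-14t)*u(t)} = 1/(s+14), ROC: Re(s) > -14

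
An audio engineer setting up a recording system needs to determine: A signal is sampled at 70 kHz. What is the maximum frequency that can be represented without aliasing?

The maximum frequency that can be represented without aliasing
is the Nyquist frequency: f_max = f_s / 2 = 70 kHz / 2 = 35 kHz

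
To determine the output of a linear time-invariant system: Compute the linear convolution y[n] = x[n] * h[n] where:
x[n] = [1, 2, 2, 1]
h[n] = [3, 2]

y[n] = sum_k x[k]*h[n-k]. Output length = len(x) + len(h) - 1 = 4 + 2 - 1 = 5.
y[0] = 1*3 = 3
y[1] = 2*3 + 1*2 = 8
y[2] = 2*3 + 2*2 = 10
y[3] = 1*3 + 2*2 = 7
y[4] = 1*2 = 2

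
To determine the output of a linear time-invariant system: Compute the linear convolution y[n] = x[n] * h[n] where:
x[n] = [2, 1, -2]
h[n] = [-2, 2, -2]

y[n] = sum_k x[k]*h[n-k]. Output length = len(x) + len(h) - 1 = 3 + 3 - 1 = 5.
y[0] = 2*-2 = -4
y[1] = 1*-2 + 2*2 = 2
y[2] = -2*-2 + 1*2 + 2*-2 = 2
y[3] = -2*2 + 1*-2 = -6
y[4] = -2*-2 = 4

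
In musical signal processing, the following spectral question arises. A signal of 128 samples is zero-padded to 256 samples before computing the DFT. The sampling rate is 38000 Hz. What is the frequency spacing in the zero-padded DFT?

Original DFT: N = 128, resolution = f_s/N = 38000/128 = 2375/8 Hz
Zero-padded DFT: N = 256, resolution = f_s/N = 38000/256 = 2375/16 Hz
Zero-padding interpolates the spectrum (finer frequency grid)
but does NOT improve the true spectral resolution (ability to resolve close frequencies).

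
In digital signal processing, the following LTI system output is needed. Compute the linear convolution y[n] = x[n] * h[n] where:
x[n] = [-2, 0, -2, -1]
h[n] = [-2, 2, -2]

y[n] = sum_k x[k]*h[n-k]. Output length = len(x) + len(h) - 1 = 4 + 3 - 1 = 6.
y[0] = -2*-2 = 4
y[1] = 0*-2 + -2*2 = -4
y[2] = -2*-2 + 0*2 + -2*-2 = 8
y[3] = -1*-2 + -2*2 + 0*-2 = -2
y[4] = -1*2 + -2*-2 = 2
y[5] = -1*-2 = 2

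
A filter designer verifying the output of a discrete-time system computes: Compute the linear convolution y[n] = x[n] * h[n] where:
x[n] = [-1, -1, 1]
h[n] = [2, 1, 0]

y[n] = sum_k x[k]*h[n-k]. Output length = len(x) + len(h) - 1 = 3 + 3 - 1 = 5.
y[0] = -1*2 = -2
y[1] = -1*2 + -1*1 = -3
y[2] = 1*2 + -1*1 + -1*0 = 1
y[3] = 1*1 + -1*0 = 1
y[4] = 1*0 = 0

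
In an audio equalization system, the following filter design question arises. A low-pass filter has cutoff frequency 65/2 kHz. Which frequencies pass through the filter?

A low-pass filter passes all frequencies below the cutoff frequency 65/2 kHz and attenuates higher frequencies.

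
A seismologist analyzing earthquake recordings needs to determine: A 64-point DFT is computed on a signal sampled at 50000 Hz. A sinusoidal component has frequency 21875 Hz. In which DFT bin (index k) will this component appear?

DFT frequency resolution = f_s/N = 50000/64 = 3125/4 Hz
Bin index k = f_signal / resolution = 21875 / 3125/4 = 28
The signal frequency 21875 Hz falls in DFT bin k = 28.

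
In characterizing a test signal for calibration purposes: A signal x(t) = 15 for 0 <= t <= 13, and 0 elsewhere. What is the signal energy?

Energy = integral of |x(t)|^2 dt over the signal duration
= 15^2 * 13 = 225 * 13 = 2925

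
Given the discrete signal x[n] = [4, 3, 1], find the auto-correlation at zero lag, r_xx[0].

The auto-correlation at zero lag r_xx[0] equals the signal energy.
r_xx[0] = sum of x[n]^2 = 4^2 + 3^2 + 1^2
= 16 + 9 + 1 = 26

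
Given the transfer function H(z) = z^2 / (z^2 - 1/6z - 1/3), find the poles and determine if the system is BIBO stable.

Poles are roots of the denominator: z^2 - 1/6z - 1/3 = 0.
Quadratic formula: z = [-(-1/6) +/- sqrt((-1/6)^2 - 4*(-1/3))] / 2
Discriminant = 1/36 + 4/3 = 49/36; sqrt = 7/6.
z = (1/6 +/- 7/6) / 2 => z = 2/3 or z = -1/2.
|p1| = 2/3, |p2| = 1/2.
For BIBO stability, all poles must lie inside the unit circle (|p| < 1).
System is STABLE since both |p| < 1.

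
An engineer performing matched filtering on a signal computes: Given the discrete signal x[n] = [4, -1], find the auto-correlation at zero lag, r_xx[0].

The auto-correlation at zero lag r_xx[0] equals the signal energy.
r_xx[0] = sum of x[n]^2 = 4^2 + (-1)^2
= 16 + 1 = 17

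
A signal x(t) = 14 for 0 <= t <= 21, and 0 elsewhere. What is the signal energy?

Energy = integral of |x(t)|^2 dt over the signal duration
= 14^2 * 21 = 196 * 21 = 4116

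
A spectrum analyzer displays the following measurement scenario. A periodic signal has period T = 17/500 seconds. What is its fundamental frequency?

The fundamental frequency is the reciprocal of the period.
f = 1/T = 1/(17/500) = 500/17 Hz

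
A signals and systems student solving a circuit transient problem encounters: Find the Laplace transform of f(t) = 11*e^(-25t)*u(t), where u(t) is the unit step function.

Standard Laplace transform pair:
e^(-at)*u(t) <-> 1/(s+a)
With a = 25: L{11*e^(-25t)*u(t)} = 11/(s+25), ROC: Re(s) > -25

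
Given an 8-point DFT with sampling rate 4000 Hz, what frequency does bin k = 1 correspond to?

The frequency of DFT bin k is: f_k = k * f_s / N
f_1 = 1 * 4000 / 8 = 500 Hz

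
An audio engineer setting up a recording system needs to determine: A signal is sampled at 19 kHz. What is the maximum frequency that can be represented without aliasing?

The maximum frequency that can be represented without aliasing
is the Nyquist frequency: f_max = f_s / 2 = 19 kHz / 2 = 19/2 kHz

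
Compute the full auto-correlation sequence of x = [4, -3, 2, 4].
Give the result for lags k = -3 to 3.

r_xx[k] = sum_m x[m]*x[m+k], indexed from 0, for k = -3 to 3:
  r_xx[-3] = x[3]*x[0] = 16
  r_xx[-2] = x[2]*x[0] + x[3]*x[1] = -4
  r_xx[-1] = x[1]*x[0] + x[2]*x[1] + x[3]*x[2] = -10
  r_xx[0] = x[0]*x[0] + x[1]*x[1] + x[2]*x[2] + x[3]*x[3] = 45
  r_xx[1] = x[0]*x[1] + x[1]*x[2] + x[2]*x[3] = -10
  r_xx[2] = x[0]*x[2] + x[1]*x[3] = -4
  r_xx[3] = x[0]*x[3] = 16
r_xx = [16, -4, -10, 45, -10, -4, 16]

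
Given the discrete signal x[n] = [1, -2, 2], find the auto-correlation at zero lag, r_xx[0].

The auto-correlation at zero lag r_xx[0] equals the signal energy.
r_xx[0] = sum of x[n]^2 = 1^2 + (-2)^2 + 2^2
= 1 + 4 + 4 = 9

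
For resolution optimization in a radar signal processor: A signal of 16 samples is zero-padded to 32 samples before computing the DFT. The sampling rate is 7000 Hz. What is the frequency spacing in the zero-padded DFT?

Original DFT: N = 16, resolution = f_s/N = 7000/16 = 875/2 Hz
Zero-padded DFT: N = 32, resolution = f_s/N = 7000/32 = 875/4 Hz
Zero-padding interpolates the spectrum (finer frequency grid)
but does NOT improve the true spectral resolution (ability to resolve close frequencies).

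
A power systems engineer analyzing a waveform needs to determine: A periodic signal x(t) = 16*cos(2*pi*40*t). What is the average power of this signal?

Average power of A*cos(wt) is A^2/2.
P = 16^2 / 2 = 256/2 = 128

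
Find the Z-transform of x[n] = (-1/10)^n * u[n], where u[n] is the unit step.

The Z-transform of a^n * u[n] is z/(z-a) for |z| > |a|.
Here a = -1/10, so X(z) = z/(z - (-1/10)) = 10z/(10z + 1)
ROC: |z| > 1/10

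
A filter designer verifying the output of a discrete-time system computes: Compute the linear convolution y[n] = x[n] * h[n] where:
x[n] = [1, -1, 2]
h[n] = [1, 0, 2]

y[n] = sum_k x[k]*h[n-k]. Output length = len(x) + len(h) - 1 = 3 + 3 - 1 = 5.
y[0] = 1*1 = 1
y[1] = -1*1 + 1*0 = -1
y[2] = 2*1 + -1*0 + 1*2 = 4
y[3] = 2*0 + -1*2 = -2
y[4] = 2*2 = 4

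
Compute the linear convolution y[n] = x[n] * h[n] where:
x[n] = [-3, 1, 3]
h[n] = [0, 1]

y[n] = sum_k x[k]*h[n-k]. Output length = len(x) + len(h) - 1 = 3 + 2 - 1 = 4.
y[0] = -3*0 = 0
y[1] = 1*0 + -3*1 = -3
y[2] = 3*0 + 1*1 = 1
y[3] = 3*1 = 3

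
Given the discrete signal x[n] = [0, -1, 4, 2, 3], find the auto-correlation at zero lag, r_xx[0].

The auto-correlation at zero lag r_xx[0] equals the signal energy.
r_xx[0] = sum of x[n]^2 = 0^2 + (-1)^2 + 4^2 + 2^2 + 3^2
= 0 + 1 + 16 + 4 + 9 = 30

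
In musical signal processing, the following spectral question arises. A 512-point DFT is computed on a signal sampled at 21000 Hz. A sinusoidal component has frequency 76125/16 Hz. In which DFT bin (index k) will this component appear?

DFT frequency resolution = f_s/N = 21000/512 = 2625/64 Hz
Bin index k = f_signal / resolution = 76125/16 / 2625/64 = 116
The signal frequency 76125/16 Hz falls in DFT bin k = 116.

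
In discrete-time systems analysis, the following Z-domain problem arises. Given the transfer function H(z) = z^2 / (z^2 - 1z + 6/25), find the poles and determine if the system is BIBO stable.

Poles are roots of the denominator: z^2 - 1z + 6/25 = 0.
Quadratic formula: z = [-(-1) +/- sqrt((-1)^2 - 4*(6/25))] / 2
Discriminant = 1 - 24/25 = 1/25; sqrt = 1/5.
z = (1 +/- 1/5) / 2 => z = 3/5 or z = 2/5.
|p1| = 3/5, |p2| = 2/5.
For BIBO stability, all poles must lie inside the unit circle (|p| < 1).
System is STABLE since both |p| < 1.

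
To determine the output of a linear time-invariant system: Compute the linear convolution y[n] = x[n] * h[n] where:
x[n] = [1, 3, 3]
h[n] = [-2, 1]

y[n] = sum_k x[k]*h[n-k]. Output length = len(x) + len(h) - 1 = 3 + 2 - 1 = 4.
y[0] = 1*-2 = -2
y[1] = 3*-2 + 1*1 = -5
y[2] = 3*-2 + 3*1 = -3
y[3] = 3*1 = 3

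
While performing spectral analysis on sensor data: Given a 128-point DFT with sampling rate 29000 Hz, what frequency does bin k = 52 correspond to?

The frequency of DFT bin k is: f_k = k * f_s / N
f_52 = 52 * 29000 / 128 = 47125/4 Hz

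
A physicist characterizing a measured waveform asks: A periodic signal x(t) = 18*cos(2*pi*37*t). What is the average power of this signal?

Average power of A*cos(wt) is A^2/2.
P = 18^2 / 2 = 324/2 = 162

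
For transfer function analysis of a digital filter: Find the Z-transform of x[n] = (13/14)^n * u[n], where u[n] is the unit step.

The Z-transform of a^n * u[n] is z/(z-a) for |z| > |a|.
Here a = 13/14, so X(z) = z/(z - (13/14)) = 14z/(14z - 13)
ROC: |z| > 13/14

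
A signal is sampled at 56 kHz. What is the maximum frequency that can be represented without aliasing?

The maximum frequency that can be represented without aliasing
is the Nyquist frequency: f_max = f_s / 2 = 56 kHz / 2 = 28 kHz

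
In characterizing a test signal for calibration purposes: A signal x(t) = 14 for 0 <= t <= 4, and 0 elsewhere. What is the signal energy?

Energy = integral of |x(t)|^2 dt over the signal duration
= 14^2 * 4 = 196 * 4 = 784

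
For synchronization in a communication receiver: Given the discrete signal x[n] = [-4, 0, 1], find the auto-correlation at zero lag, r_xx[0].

The auto-correlation at zero lag r_xx[0] equals the signal energy.
r_xx[0] = sum of x[n]^2 = (-4)^2 + 0^2 + 1^2
= 16 + 0 + 1 = 17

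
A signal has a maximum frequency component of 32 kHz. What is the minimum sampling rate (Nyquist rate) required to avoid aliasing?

By the Nyquist-Shannon sampling theorem,
the minimum sampling rate (Nyquist rate) must be at least 2 * f_max.
Nyquist rate = 2 * 32 kHz = 64 kHz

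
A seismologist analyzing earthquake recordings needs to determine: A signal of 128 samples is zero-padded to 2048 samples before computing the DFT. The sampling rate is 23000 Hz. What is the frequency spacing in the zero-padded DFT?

Original DFT: N = 128, resolution = f_s/N = 23000/128 = 2875/16 Hz
Zero-padded DFT: N = 2048, resolution = f_s/N = 23000/2048 = 2875/256 Hz
Zero-padding interpolates the spectrum (finer frequency grid)
but does NOT improve the true spectral resolution (ability to resolve close frequencies).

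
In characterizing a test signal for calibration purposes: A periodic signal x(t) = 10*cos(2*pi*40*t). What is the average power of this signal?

Average power of A*cos(wt) is A^2/2.
P = 10^2 / 2 = 100/2 = 50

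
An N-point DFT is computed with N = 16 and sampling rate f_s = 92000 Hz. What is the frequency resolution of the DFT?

DFT frequency resolution = f_s / N
= 92000 / 16 = 5750 Hz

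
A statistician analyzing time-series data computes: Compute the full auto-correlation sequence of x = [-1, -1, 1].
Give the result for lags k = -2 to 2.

r_xx[k] = sum_m x[m]*x[m+k], indexed from 0, for k = -2 to 2:
  r_xx[-2] = x[2]*x[0] = -1
  r_xx[-1] = x[1]*x[0] + x[2]*x[1] = 0
  r_xx[0] = x[0]*x[0] + x[1]*x[1] + x[2]*x[2] = 3
  r_xx[1] = x[0]*x[1] + x[1]*x[2] = 0
  r_xx[2] = x[0]*x[2] = -1
r_xx = [-1, 0, 3, 0, -1]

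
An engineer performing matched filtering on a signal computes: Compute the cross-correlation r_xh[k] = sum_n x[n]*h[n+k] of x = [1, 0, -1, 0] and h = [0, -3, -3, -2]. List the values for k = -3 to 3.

Both sequences indexed from 0 and zero outside their support.
Lags with overlap: k = -3 to 3.
  r_xh[-3] = x[3]*h[0] = 0
  r_xh[-2] = x[2]*h[0] + x[3]*h[1] = 0
  r_xh[-1] = x[1]*h[0] + x[2]*h[1] + x[3]*h[2] = 3
  r_xh[0] = x[0]*h[0] + x[1]*h[1] + x[2]*h[2] + x[3]*h[3] = 3
  r_xh[1] = x[0]*h[1] + x[1]*h[2] + x[2]*h[3] = -1
  r_xh[2] = x[0]*h[2] + x[1]*h[3] = -3
  r_xh[3] = x[0]*h[3] = -2
r_xh = [0, 0, 3, 3, -1, -3, -2] (for k = -3, ..., 3)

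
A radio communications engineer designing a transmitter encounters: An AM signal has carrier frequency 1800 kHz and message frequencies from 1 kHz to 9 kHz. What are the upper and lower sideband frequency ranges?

Upper sideband (USB) = fc + [fm_low, fm_high] = 1800 + [1, 9] = [1801, 1809] kHz
Lower sideband (LSB) = fc - [fm_high, fm_low] = 1800 - [9, 1] = [1791, 1799] kHz
Total occupied spectrum: 1791 kHz to 1809 kHz (plus carrier at 1800 kHz)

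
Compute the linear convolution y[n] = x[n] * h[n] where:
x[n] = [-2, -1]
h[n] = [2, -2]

y[n] = sum_k x[k]*h[n-k]. Output length = len(x) + len(h) - 1 = 2 + 2 - 1 = 3.
y[0] = -2*2 = -4
y[1] = -1*2 + -2*-2 = 2
y[2] = -1*-2 = 2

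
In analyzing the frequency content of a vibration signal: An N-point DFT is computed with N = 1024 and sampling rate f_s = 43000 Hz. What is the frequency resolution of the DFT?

DFT frequency resolution = f_s / N
= 43000 / 1024 = 5375/128 Hz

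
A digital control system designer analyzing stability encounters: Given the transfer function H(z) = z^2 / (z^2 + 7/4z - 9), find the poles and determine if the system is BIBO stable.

Poles are roots of the denominator: z^2 + 7/4z - 9 = 0.
Quadratic formula: z = [-(7/4) +/- sqrt((7/4)^2 - 4*(-9))] / 2
Discriminant = 49/16 + 36 = 625/16; sqrt = 25/4.
z = (-7/4 +/- 25/4) / 2 => z = 9/4 or z = -4.
|p1| = 9/4, |p2| = 4.
For BIBO stability, all poles must lie inside the unit circle (|p| < 1).
System is UNSTABLE since at least one |p| >= 1.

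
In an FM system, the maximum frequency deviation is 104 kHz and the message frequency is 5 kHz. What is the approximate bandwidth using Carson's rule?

Carson's rule: BW = 2*(delta_f + f_m)
= 2*(104 + 5) kHz = 218 kHz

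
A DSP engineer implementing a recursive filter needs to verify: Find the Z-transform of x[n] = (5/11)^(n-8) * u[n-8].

Time-shifting property: if X(z) = Z{x[n]}, then Z{x[n-d]} = z^(-d) * X(z)
X(z) = z/(z - 5/11) for x[n] = (5/11)^n * u[n]
Z{x[n-8]} = z^(-8) * z/(z - 5/11) = z^(-7)/(z - 5/11)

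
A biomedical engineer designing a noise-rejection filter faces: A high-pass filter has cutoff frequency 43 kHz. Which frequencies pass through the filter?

A high-pass filter passes all frequencies above the cutoff frequency 43 kHz and attenuates lower frequencies.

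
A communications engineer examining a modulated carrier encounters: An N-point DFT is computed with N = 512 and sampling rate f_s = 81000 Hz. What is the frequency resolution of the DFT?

DFT frequency resolution = f_s / N
= 81000 / 512 = 10125/64 Hz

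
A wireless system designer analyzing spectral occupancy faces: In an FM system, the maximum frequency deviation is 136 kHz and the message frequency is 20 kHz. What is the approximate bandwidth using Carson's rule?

Carson's rule: BW = 2*(delta_f + f_m)
= 2*(136 + 20) kHz = 312 kHz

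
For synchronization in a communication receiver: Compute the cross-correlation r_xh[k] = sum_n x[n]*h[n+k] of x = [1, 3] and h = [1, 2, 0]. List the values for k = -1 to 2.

Both sequences indexed from 0 and zero outside their support.
Lags with overlap: k = -1 to 2.
  r_xh[-1] = x[1]*h[0] = 3
  r_xh[0] = x[0]*h[0] + x[1]*h[1] = 7
  r_xh[1] = x[0]*h[1] + x[1]*h[2] = 2
  r_xh[2] = x[0]*h[2] = 0
r_xh = [3, 7, 2, 0] (for k = -1, ..., 2)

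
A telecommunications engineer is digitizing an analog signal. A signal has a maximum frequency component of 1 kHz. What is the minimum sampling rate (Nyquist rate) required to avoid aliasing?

By the Nyquist-Shannon sampling theorem,
the minimum sampling rate (Nyquist rate) must be at least 2 * f_max.
Nyquist rate = 2 * 1 kHz = 2 kHz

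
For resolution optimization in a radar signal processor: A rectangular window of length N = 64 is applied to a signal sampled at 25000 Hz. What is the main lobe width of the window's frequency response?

For a rectangular window of length N,
the main lobe width in frequency is 2*f_s/N.
= 2*25000/64 = 3125/4 Hz
This determines the minimum frequency separation for resolving two sinusoids.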